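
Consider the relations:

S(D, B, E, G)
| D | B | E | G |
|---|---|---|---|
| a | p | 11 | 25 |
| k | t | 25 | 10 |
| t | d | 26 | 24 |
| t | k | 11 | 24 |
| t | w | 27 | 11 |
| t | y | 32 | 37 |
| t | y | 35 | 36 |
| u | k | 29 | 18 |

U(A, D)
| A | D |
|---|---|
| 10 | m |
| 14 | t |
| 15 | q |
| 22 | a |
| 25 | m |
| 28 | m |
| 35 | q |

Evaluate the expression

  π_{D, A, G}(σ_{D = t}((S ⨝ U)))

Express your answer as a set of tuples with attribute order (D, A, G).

{(t, 14, 11), (t, 14, 24), (t, 14, 36), (t, 14, 37)}

Natural join on D: {(a, p, 11, 25, 22), (t, d, 26, 24, 14), (t, k, 11, 24, 14), (t, w, 27, 11, 14), (t, y, 32, 37, 14), (t, y, 35, 36, 14)}
Selection D = t: {(t, d, 26, 24, 14), (t, k, 11, 24, 14), (t, w, 27, 11, 14), (t, y, 32, 37, 14), (t, y, 35, 36, 14)}
π_{D, A, G} gives {(t, 14, 11), (t, 14, 24), (t, 14, 36), (t, 14, 37)} (1 duplicate(s) eliminated).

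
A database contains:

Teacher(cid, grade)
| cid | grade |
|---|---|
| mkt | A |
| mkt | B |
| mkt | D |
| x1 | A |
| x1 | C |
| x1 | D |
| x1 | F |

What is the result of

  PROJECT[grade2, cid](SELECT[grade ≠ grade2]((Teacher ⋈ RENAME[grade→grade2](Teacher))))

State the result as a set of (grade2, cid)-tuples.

{(A, mkt), (A, x1), (B, mkt), (C, x1), (D, mkt), (D, x1), (F, x1)}

ρ[grade→grade2]: schema becomes (cid, grade2); tuples unchanged.
Teacher ⋈ RENAME[grade→grade2](Teacher) (natural join on cid): {(mkt, A, A), (mkt, A, B), (mkt, A, D), (mkt, B, A), (mkt, B, B), (mkt, B, D), (mkt, D, A), (mkt, D, B), (mkt, D, D), (x1, A, A), (x1, A, C), (x1, A, D), (x1, A, F), (x1, C, A), (x1, C, C), (x1, C, D), (x1, C, F), (x1, D, A), (x1, D, C), (x1, D, D), (x1, D, F), (x1, F, A), (x1, F, C), (x1, F, D), (x1, F, F)}
Filtering on grade ≠ grade2 leaves {(mkt, A, B), (mkt, A, D), (mkt, B, A), (mkt, B, D), (mkt, D, A), (mkt, D, B), (x1, A, C), (x1, A, D), (x1, A, F), (x1, C, A), (x1, C, D), (x1, C, F), (x1, D, A), (x1, D, C), (x1, D, F), (x1, F, A), (x1, F, C), (x1, F, D)}.
Projecting to grade2, cid (11 duplicate(s) eliminated): {(A, mkt), (A, x1), (B, mkt), (C, x1), (D, mkt), (D, x1), (F, x1)}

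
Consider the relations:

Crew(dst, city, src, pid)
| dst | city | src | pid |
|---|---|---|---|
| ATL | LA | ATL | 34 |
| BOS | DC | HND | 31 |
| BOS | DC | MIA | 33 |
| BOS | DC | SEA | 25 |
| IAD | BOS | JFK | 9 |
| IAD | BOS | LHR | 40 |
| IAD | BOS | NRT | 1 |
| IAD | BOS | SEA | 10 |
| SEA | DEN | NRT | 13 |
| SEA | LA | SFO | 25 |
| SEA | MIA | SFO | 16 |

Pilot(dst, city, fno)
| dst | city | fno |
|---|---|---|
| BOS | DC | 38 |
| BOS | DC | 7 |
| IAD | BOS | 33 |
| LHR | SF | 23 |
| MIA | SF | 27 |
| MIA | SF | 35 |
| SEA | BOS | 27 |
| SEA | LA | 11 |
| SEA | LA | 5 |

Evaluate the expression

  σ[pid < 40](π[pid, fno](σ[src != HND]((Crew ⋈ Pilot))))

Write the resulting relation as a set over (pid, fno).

{(1, 33), (10, 33), (25, 11), (25, 38), (25, 5), (25, 7), (33, 38), (33, 7), (9, 33)}

Natural join on dst, city: {(BOS, DC, HND, 31, 38), (BOS, DC, HND, 31, 7), (BOS, DC, MIA, 33, 38), (BOS, DC, MIA, 33, 7), (BOS, DC, SEA, 25, 38), (BOS, DC, SEA, 25, 7), (IAD, BOS, JFK, 9, 33), (IAD, BOS, LHR, 40, 33), (IAD, BOS, NRT, 1, 33), (IAD, BOS, SEA, 10, 33), (SEA, LA, SFO, 25, 11), (SEA, LA, SFO, 25, 5)}
Filtering on src != HND leaves {(BOS, DC, MIA, 33, 38), (BOS, DC, MIA, 33, 7), (BOS, DC, SEA, 25, 38), (BOS, DC, SEA, 25, 7), (IAD, BOS, JFK, 9, 33), (IAD, BOS, LHR, 40, 33), (IAD, BOS, NRT, 1, 33), (IAD, BOS, SEA, 10, 33), (SEA, LA, SFO, 25, 11), (SEA, LA, SFO, 25, 5)}.
π_{pid, fno} gives {(1, 33), (10, 33), (25, 11), (25, 38), (25, 5), (25, 7), (33, 38), (33, 7), (40, 33), (9, 33)}.
Filtering on pid < 40 leaves {(1, 33), (10, 33), (25, 11), (25, 38), (25, 5), (25, 7), (33, 38), (33, 7), (9, 33)}.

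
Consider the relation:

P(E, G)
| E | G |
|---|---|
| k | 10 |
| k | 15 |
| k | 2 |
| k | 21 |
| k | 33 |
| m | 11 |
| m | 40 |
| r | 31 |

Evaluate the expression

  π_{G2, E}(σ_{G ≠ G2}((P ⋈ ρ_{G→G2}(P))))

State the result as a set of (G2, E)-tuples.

ρ[G→G2]: schema becomes (E, G2); tuples unchanged.
Natural join on E: {(k, 10, 10), (k, 10, 15), (k, 10, 2), (k, 10, 21), (k, 10, 33), (k, 15, 10), (k, 15, 15), (k, 15, 2), (k, 15, 21), (k, 15, 33), (k, 2, 10), (k, 2, 15), (k, 2, 2), (k, 2, 21), (k, 2, 33), (k, 21, 10), (k, 21, 15), (k, 21, 2), (k, 21, 21), (k, 21, 33), (k, 33, 10), (k, 33, 15), (k, 33, 2), (k, 33, 21), (k, 33, 33), (m, 11, 11), (m, 11, 40), (m, 40, 11), (m, 40, 40), (r, 31, 31)}
Apply σ_{G ≠ G2}; surviving tuples: {(k, 10, 15), (k, 10, 2), (k, 10, 21), (k, 10, 33), (k, 15, 10), (k, 15, 2), (k, 15, 21), (k, 15, 33), (k, 2, 10), (k, 2, 15), (k, 2, 21), (k, 2, 33), (k, 21, 10), (k, 21, 15), (k, 21, 2), (k, 21, 33), (k, 33, 10), (k, 33, 15), (k, 33, 2), (k, 33, 21), (m, 11, 40), (m, 40, 11)}
Projecting to G2, E (15 duplicate(s) eliminated): {(10, k), (11, m), (15, k), (2, k), (21, k), (33, k), (40, m)}

{(10, k), (11, m), (15, k), (2, k), (21, k), (33, k), (40, m)}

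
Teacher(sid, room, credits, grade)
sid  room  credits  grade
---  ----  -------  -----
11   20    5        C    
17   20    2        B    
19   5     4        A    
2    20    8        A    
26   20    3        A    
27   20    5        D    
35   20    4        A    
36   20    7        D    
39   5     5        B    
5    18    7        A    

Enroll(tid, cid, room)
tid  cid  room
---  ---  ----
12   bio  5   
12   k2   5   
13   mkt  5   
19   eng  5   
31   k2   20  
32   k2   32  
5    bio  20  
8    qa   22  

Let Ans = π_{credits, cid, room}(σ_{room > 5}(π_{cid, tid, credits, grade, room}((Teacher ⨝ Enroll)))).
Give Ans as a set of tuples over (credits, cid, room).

Joining Teacher and Enroll on room yields {(11, 20, 5, C, 31, k2), (11, 20, 5, C, 5, bio), (17, 20, 2, B, 31, k2), (17, 20, 2, B, 5, bio), (19, 5, 4, A, 12, bio), (19, 5, 4, A, 12, k2), (19, 5, 4, A, 13, mkt), (19, 5, 4, A, 19, eng), (2, 20, 8, A, 31, k2), (2, 20, 8, A, 5, bio), (26, 20, 3, A, 31, k2), (26, 20, 3, A, 5, bio), (27, 20, 5, D, 31, k2), (27, 20, 5, D, 5, bio), (35, 20, 4, A, 31, k2), (35, 20, 4, A, 5, bio), (36, 20, 7, D, 31, k2), (36, 20, 7, D, 5, bio), (39, 5, 5, B, 12, bio), (39, 5, 5, B, 12, k2), (39, 5, 5, B, 13, mkt), (39, 5, 5, B, 19, eng)}.
π_{cid, tid, credits, grade, room} gives {(bio, 12, 4, A, 5), (bio, 12, 5, B, 5), (bio, 5, 2, B, 20), (bio, 5, 3, A, 20), (bio, 5, 4, A, 20), (bio, 5, 5, C, 20), (bio, 5, 5, D, 20), (bio, 5, 7, D, 20), (bio, 5, 8, A, 20), (eng, 19, 4, A, 5), (eng, 19, 5, B, 5), (k2, 12, 4, A, 5), (k2, 12, 5, B, 5), (k2, 31, 2, B, 20), (k2, 31, 3, A, 20), (k2, 31, 4, A, 20), (k2, 31, 5, C, 20), (k2, 31, 5, D, 20), (k2, 31, 7, D, 20), (k2, 31, 8, A, 20), (mkt, 13, 4, A, 5), (mkt, 13, 5, B, 5)}.
Selection room > 5: {(bio, 5, 2, B, 20), (bio, 5, 3, A, 20), (bio, 5, 4, A, 20), (bio, 5, 5, C, 20), (bio, 5, 5, D, 20), (bio, 5, 7, D, 20), (bio, 5, 8, A, 20), (k2, 31, 2, B, 20), (k2, 31, 3, A, 20), (k2, 31, 4, A, 20), (k2, 31, 5, C, 20), (k2, 31, 5, D, 20), (k2, 31, 7, D, 20), (k2, 31, 8, A, 20)}
π_{credits, cid, room} gives {(2, bio, 20), (2, k2, 20), (3, bio, 20), (3, k2, 20), (4, bio, 20), (4, k2, 20), (5, bio, 20), (5, k2, 20), (7, bio, 20), (7, k2, 20), (8, bio, 20), (8, k2, 20)} (2 duplicate(s) eliminated).

{(2, bio, 20), (2, k2, 20), (3, bio, 20), (3, k2, 20), (4, bio, 20), (4, k2, 20), (5, bio, 20), (5, k2, 20), (7, bio, 20), (7, k2, 20), (8, bio, 20), (8, k2, 20)}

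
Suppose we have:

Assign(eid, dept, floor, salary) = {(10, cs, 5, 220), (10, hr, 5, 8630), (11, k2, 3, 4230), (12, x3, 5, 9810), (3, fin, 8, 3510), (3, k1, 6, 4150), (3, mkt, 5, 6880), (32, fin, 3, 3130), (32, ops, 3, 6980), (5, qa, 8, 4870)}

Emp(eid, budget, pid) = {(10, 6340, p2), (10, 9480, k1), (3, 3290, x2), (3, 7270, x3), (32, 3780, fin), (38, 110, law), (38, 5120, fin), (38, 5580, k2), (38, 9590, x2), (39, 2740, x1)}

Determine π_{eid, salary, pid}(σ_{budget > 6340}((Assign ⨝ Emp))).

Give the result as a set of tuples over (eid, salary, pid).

{(10, 220, k1), (10, 8630, k1), (3, 3510, x3), (3, 4150, x3), (3, 6880, x3)}

Assign ⋈ Emp (natural join on eid): {(10, cs, 5, 220, 6340, p2), (10, cs, 5, 220, 9480, k1), (10, hr, 5, 8630, 6340, p2), (10, hr, 5, 8630, 9480, k1), (3, fin, 8, 3510, 3290, x2), (3, fin, 8, 3510, 7270, x3), (3, k1, 6, 4150, 3290, x2), (3, k1, 6, 4150, 7270, x3), (3, mkt, 5, 6880, 3290, x2), (3, mkt, 5, 6880, 7270, x3), (32, fin, 3, 3130, 3780, fin), (32, ops, 3, 6980, 3780, fin)}
Apply σ_{budget > 6340}; surviving tuples: {(10, cs, 5, 220, 9480, k1), (10, hr, 5, 8630, 9480, k1), (3, fin, 8, 3510, 7270, x3), (3, k1, 6, 4150, 7270, x3), (3, mkt, 5, 6880, 7270, x3)}
π_{eid, salary, pid} gives {(10, 220, k1), (10, 8630, k1), (3, 3510, x3), (3, 4150, x3), (3, 6880, x3)}.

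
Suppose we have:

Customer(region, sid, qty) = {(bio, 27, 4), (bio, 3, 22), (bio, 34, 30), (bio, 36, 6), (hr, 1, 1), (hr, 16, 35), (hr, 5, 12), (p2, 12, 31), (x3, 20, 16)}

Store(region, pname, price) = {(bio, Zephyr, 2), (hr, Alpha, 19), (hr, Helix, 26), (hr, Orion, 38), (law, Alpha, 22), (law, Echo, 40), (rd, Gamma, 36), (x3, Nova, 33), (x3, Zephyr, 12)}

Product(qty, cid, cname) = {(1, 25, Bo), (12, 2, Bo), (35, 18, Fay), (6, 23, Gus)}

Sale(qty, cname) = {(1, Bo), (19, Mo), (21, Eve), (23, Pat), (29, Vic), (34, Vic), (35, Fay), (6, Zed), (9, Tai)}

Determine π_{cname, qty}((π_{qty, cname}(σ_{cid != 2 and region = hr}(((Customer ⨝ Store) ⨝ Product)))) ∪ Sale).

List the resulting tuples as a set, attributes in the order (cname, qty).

{(Bo, 1), (Eve, 21), (Fay, 35), (Mo, 19), (Pat, 23), (Tai, 9), (Vic, 29), (Vic, 34), (Zed, 6)}

Natural join on region: {(bio, 27, 4, Zephyr, 2), (bio, 3, 22, Zephyr, 2), (bio, 34, 30, Zephyr, 2), (bio, 36, 6, Zephyr, 2), (hr, 1, 1, Alpha, 19), (hr, 1, 1, Helix, 26), (hr, 1, 1, Orion, 38), (hr, 16, 35, Alpha, 19), (hr, 16, 35, Helix, 26), (hr, 16, 35, Orion, 38), (hr, 5, 12, Alpha, 19), (hr, 5, 12, Helix, 26), (hr, 5, 12, Orion, 38), (x3, 20, 16, Nova, 33), (x3, 20, 16, Zephyr, 12)}
Natural join on qty: {(bio, 36, 6, Zephyr, 2, 23, Gus), (hr, 1, 1, Alpha, 19, 25, Bo), (hr, 1, 1, Helix, 26, 25, Bo), (hr, 1, 1, Orion, 38, 25, Bo), (hr, 16, 35, Alpha, 19, 18, Fay), (hr, 16, 35, Helix, 26, 18, Fay), (hr, 16, 35, Orion, 38, 18, Fay), (hr, 5, 12, Alpha, 19, 2, Bo), (hr, 5, 12, Helix, 26, 2, Bo), (hr, 5, 12, Orion, 38, 2, Bo)}
Apply σ_{cid != 2 and region = hr}; surviving tuples: {(hr, 1, 1, Alpha, 19, 25, Bo), (hr, 1, 1, Helix, 26, 25, Bo), (hr, 1, 1, Orion, 38, 25, Bo), (hr, 16, 35, Alpha, 19, 18, Fay), (hr, 16, 35, Helix, 26, 18, Fay), (hr, 16, 35, Orion, 38, 18, Fay)}
Keep only column(s) qty, cname (4 duplicate(s) eliminated): {(1, Bo), (35, Fay)}
Taking the union: {(1, Bo), (19, Mo), (21, Eve), (23, Pat), (29, Vic), (34, Vic), (35, Fay), (6, Zed), (9, Tai)}
Keep only column(s) cname, qty: {(Bo, 1), (Eve, 21), (Fay, 35), (Mo, 19), (Pat, 23), (Tai, 9), (Vic, 29), (Vic, 34), (Zed, 6)}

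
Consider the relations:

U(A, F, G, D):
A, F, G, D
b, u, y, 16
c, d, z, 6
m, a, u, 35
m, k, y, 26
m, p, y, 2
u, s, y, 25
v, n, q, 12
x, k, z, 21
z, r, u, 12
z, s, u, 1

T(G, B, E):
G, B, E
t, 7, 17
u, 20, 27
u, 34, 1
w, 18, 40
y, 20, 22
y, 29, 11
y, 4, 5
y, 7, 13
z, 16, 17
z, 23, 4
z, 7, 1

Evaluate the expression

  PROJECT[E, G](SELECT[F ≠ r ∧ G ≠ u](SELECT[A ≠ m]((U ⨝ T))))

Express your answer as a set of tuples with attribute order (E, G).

Joining U and T on G yields {(b, u, y, 16, 20, 22), (b, u, y, 16, 29, 11), (b, u, y, 16, 4, 5), (b, u, y, 16, 7, 13), (c, d, z, 6, 16, 17), (c, d, z, 6, 23, 4), (c, d, z, 6, 7, 1), (m, a, u, 35, 20, 27), (m, a, u, 35, 34, 1), (m, k, y, 26, 20, 22), (m, k, y, 26, 29, 11), (m, k, y, 26, 4, 5), (m, k, y, 26, 7, 13), (m, p, y, 2, 20, 22), (m, p, y, 2, 29, 11), (m, p, y, 2, 4, 5), (m, p, y, 2, 7, 13), (u, s, y, 25, 20, 22), (u, s, y, 25, 29, 11), (u, s, y, 25, 4, 5), (u, s, y, 25, 7, 13), (x, k, z, 21, 16, 17), (x, k, z, 21, 23, 4), (x, k, z, 21, 7, 1), (z, r, u, 12, 20, 27), (z, r, u, 12, 34, 1), (z, s, u, 1, 20, 27), (z, s, u, 1, 34, 1)}.
Filtering on A ≠ m leaves {(b, u, y, 16, 20, 22), (b, u, y, 16, 29, 11), (b, u, y, 16, 4, 5), (b, u, y, 16, 7, 13), (c, d, z, 6, 16, 17), (c, d, z, 6, 23, 4), (c, d, z, 6, 7, 1), (u, s, y, 25, 20, 22), (u, s, y, 25, 29, 11), (u, s, y, 25, 4, 5), (u, s, y, 25, 7, 13), (x, k, z, 21, 16, 17), (x, k, z, 21, 23, 4), (x, k, z, 21, 7, 1), (z, r, u, 12, 20, 27), (z, r, u, 12, 34, 1), (z, s, u, 1, 20, 27), (z, s, u, 1, 34, 1)}.
Filtering on F ≠ r ∧ G ≠ u leaves {(b, u, y, 16, 20, 22), (b, u, y, 16, 29, 11), (b, u, y, 16, 4, 5), (b, u, y, 16, 7, 13), (c, d, z, 6, 16, 17), (c, d, z, 6, 23, 4), (c, d, z, 6, 7, 1), (u, s, y, 25, 20, 22), (u, s, y, 25, 29, 11), (u, s, y, 25, 4, 5), (u, s, y, 25, 7, 13), (x, k, z, 21, 16, 17), (x, k, z, 21, 23, 4), (x, k, z, 21, 7, 1)}.
Keep only column(s) E, G (7 duplicate(s) eliminated): {(1, z), (11, y), (13, y), (17, z), (22, y), (4, z), (5, y)}

{(1, z), (11, y), (13, y), (17, z), (22, y), (4, z), (5, y)}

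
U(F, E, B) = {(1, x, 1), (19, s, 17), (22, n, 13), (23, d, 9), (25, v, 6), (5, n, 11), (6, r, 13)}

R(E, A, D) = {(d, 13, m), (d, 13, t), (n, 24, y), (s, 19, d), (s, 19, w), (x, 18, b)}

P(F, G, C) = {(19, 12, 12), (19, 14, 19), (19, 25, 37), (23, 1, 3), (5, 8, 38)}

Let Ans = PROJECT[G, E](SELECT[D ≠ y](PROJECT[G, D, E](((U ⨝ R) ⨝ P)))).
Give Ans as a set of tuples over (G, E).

U ⋈ R (natural join on E): {(1, x, 1, 18, b), (19, s, 17, 19, d), (19, s, 17, 19, w), (22, n, 13, 24, y), (23, d, 9, 13, m), (23, d, 9, 13, t), (5, n, 11, 24, y)}
(U ⨝ R) ⋈ P (natural join on F): {(19, s, 17, 19, d, 12, 12), (19, s, 17, 19, d, 14, 19), (19, s, 17, 19, d, 25, 37), (19, s, 17, 19, w, 12, 12), (19, s, 17, 19, w, 14, 19), (19, s, 17, 19, w, 25, 37), (23, d, 9, 13, m, 1, 3), (23, d, 9, 13, t, 1, 3), (5, n, 11, 24, y, 8, 38)}
π[G, D, E]: project onto (G, D, E) → {(1, m, d), (1, t, d), (12, d, s), (12, w, s), (14, d, s), (14, w, s), (25, d, s), (25, w, s), (8, y, n)}
Apply σ_{D ≠ y}; surviving tuples: {(1, m, d), (1, t, d), (12, d, s), (12, w, s), (14, d, s), (14, w, s), (25, d, s), (25, w, s)}
π[G, E]: project onto (G, E) (4 duplicate(s) eliminated) → {(1, d), (12, s), (14, s), (25, s)}

{(1, d), (12, s), (14, s), (25, s)}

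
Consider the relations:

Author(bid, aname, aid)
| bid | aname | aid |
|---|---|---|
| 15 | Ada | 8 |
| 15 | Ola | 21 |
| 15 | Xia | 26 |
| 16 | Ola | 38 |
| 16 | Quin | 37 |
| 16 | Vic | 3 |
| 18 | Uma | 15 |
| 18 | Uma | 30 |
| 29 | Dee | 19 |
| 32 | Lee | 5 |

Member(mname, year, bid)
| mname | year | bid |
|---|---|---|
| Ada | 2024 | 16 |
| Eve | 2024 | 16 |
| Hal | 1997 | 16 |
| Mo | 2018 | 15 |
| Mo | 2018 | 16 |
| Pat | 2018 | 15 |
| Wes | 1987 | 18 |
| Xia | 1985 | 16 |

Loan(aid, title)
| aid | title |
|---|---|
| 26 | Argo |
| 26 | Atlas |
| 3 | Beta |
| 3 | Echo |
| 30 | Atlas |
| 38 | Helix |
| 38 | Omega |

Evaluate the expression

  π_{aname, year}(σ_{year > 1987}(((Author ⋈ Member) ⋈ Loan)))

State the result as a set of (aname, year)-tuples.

{(Ola, 1997), (Ola, 2018), (Ola, 2024), (Vic, 1997), (Vic, 2018), (Vic, 2024), (Xia, 2018)}

Natural join on bid: {(15, Ada, 8, Mo, 2018), (15, Ada, 8, Pat, 2018), (15, Ola, 21, Mo, 2018), (15, Ola, 21, Pat, 2018), (15, Xia, 26, Mo, 2018), (15, Xia, 26, Pat, 2018), (16, Ola, 38, Ada, 2024), (16, Ola, 38, Eve, 2024), (16, Ola, 38, Hal, 1997), (16, Ola, 38, Mo, 2018), (16, Ola, 38, Xia, 1985), (16, Quin, 37, Ada, 2024), (16, Quin, 37, Eve, 2024), (16, Quin, 37, Hal, 1997), (16, Quin, 37, Mo, 2018), (16, Quin, 37, Xia, 1985), (16, Vic, 3, Ada, 2024), (16, Vic, 3, Eve, 2024), (16, Vic, 3, Hal, 1997), (16, Vic, 3, Mo, 2018), (16, Vic, 3, Xia, 1985), (18, Uma, 15, Wes, 1987), (18, Uma, 30, Wes, 1987)}
Natural join on aid: {(15, Xia, 26, Mo, 2018, Argo), (15, Xia, 26, Mo, 2018, Atlas), (15, Xia, 26, Pat, 2018, Argo), (15, Xia, 26, Pat, 2018, Atlas), (16, Ola, 38, Ada, 2024, Helix), (16, Ola, 38, Ada, 2024, Omega), (16, Ola, 38, Eve, 2024, Helix), (16, Ola, 38, Eve, 2024, Omega), (16, Ola, 38, Hal, 1997, Helix), (16, Ola, 38, Hal, 1997, Omega), (16, Ola, 38, Mo, 2018, Helix), (16, Ola, 38, Mo, 2018, Omega), (16, Ola, 38, Xia, 1985, Helix), (16, Ola, 38, Xia, 1985, Omega), (16, Vic, 3, Ada, 2024, Beta), (16, Vic, 3, Ada, 2024, Echo), (16, Vic, 3, Eve, 2024, Beta), (16, Vic, 3, Eve, 2024, Echo), (16, Vic, 3, Hal, 1997, Beta), (16, Vic, 3, Hal, 1997, Echo), (16, Vic, 3, Mo, 2018, Beta), (16, Vic, 3, Mo, 2018, Echo), (16, Vic, 3, Xia, 1985, Beta), (16, Vic, 3, Xia, 1985, Echo), (18, Uma, 30, Wes, 1987, Atlas)}
Apply σ_{year > 1987}; surviving tuples: {(15, Xia, 26, Mo, 2018, Argo), (15, Xia, 26, Mo, 2018, Atlas), (15, Xia, 26, Pat, 2018, Argo), (15, Xia, 26, Pat, 2018, Atlas), (16, Ola, 38, Ada, 2024, Helix), (16, Ola, 38, Ada, 2024, Omega), (16, Ola, 38, Eve, 2024, Helix), (16, Ola, 38, Eve, 2024, Omega), (16, Ola, 38, Hal, 1997, Helix), (16, Ola, 38, Hal, 1997, Omega), (16, Ola, 38, Mo, 2018, Helix), (16, Ola, 38, Mo, 2018, Omega), (16, Vic, 3, Ada, 2024, Beta), (16, Vic, 3, Ada, 2024, Echo), (16, Vic, 3, Eve, 2024, Beta), (16, Vic, 3, Eve, 2024, Echo), (16, Vic, 3, Hal, 1997, Beta), (16, Vic, 3, Hal, 1997, Echo), (16, Vic, 3, Mo, 2018, Beta), (16, Vic, 3, Mo, 2018, Echo)}
Projecting to aname, year (13 duplicate(s) eliminated): {(Ola, 1997), (Ola, 2018), (Ola, 2024), (Vic, 1997), (Vic, 2018), (Vic, 2024), (Xia, 2018)}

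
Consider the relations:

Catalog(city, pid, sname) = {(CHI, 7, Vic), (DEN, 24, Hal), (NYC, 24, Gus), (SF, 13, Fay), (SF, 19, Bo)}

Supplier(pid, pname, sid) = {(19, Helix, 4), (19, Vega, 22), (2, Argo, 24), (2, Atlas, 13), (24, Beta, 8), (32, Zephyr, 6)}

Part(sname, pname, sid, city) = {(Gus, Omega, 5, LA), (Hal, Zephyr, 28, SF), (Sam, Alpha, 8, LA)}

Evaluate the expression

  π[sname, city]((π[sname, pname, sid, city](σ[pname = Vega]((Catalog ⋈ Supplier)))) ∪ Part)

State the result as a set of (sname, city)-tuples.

{(Bo, SF), (Gus, LA), (Hal, SF), (Sam, LA)}

Natural join on pid: {(DEN, 24, Hal, Beta, 8), (NYC, 24, Gus, Beta, 8), (SF, 19, Bo, Helix, 4), (SF, 19, Bo, Vega, 22)}
Apply σ_{pname = Vega}; surviving tuples: {(SF, 19, Bo, Vega, 22)}
π[sname, pname, sid, city]: project onto (sname, pname, sid, city) → {(Bo, Vega, 22, SF)}
Set union of the two operands is {(Bo, Vega, 22, SF), (Gus, Omega, 5, LA), (Hal, Zephyr, 28, SF), (Sam, Alpha, 8, LA)}.
π[sname, city]: project onto (sname, city) → {(Bo, SF), (Gus, LA), (Hal, SF), (Sam, LA)}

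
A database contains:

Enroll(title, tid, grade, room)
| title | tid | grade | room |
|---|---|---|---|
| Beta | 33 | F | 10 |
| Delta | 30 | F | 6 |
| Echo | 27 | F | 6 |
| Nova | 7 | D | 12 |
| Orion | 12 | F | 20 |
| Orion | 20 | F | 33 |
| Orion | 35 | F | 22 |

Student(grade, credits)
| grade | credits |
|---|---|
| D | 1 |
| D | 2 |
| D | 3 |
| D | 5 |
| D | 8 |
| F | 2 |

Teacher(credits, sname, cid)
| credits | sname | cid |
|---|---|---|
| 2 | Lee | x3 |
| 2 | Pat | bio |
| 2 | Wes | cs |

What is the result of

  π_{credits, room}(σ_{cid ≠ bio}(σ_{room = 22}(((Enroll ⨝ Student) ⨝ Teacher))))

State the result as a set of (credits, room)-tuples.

{(2, 22)}

Joining Enroll and Student on grade yields {(Beta, 33, F, 10, 2), (Delta, 30, F, 6, 2), (Echo, 27, F, 6, 2), (Nova, 7, D, 12, 1), (Nova, 7, D, 12, 2), (Nova, 7, D, 12, 3), (Nova, 7, D, 12, 5), (Nova, 7, D, 12, 8), (Orion, 12, F, 20, 2), (Orion, 20, F, 33, 2), (Orion, 35, F, 22, 2)}.
Joining (Enroll ⨝ Student) and Teacher on credits yields {(Beta, 33, F, 10, 2, Lee, x3), (Beta, 33, F, 10, 2, Pat, bio), (Beta, 33, F, 10, 2, Wes, cs), (Delta, 30, F, 6, 2, Lee, x3), (Delta, 30, F, 6, 2, Pat, bio), (Delta, 30, F, 6, 2, Wes, cs), (Echo, 27, F, 6, 2, Lee, x3), (Echo, 27, F, 6, 2, Pat, bio), (Echo, 27, F, 6, 2, Wes, cs), (Nova, 7, D, 12, 2, Lee, x3), (Nova, 7, D, 12, 2, Pat, bio), (Nova, 7, D, 12, 2, Wes, cs), (Orion, 12, F, 20, 2, Lee, x3), (Orion, 12, F, 20, 2, Pat, bio), (Orion, 12, F, 20, 2, Wes, cs), (Orion, 20, F, 33, 2, Lee, x3), (Orion, 20, F, 33, 2, Pat, bio), (Orion, 20, F, 33, 2, Wes, cs), (Orion, 35, F, 22, 2, Lee, x3), (Orion, 35, F, 22, 2, Pat, bio), (Orion, 35, F, 22, 2, Wes, cs)}.
Apply σ_{room = 22}; surviving tuples: {(Orion, 35, F, 22, 2, Lee, x3), (Orion, 35, F, 22, 2, Pat, bio), (Orion, 35, F, 22, 2, Wes, cs)}
Apply σ_{cid ≠ bio}; surviving tuples: {(Orion, 35, F, 22, 2, Lee, x3), (Orion, 35, F, 22, 2, Wes, cs)}
Keep only column(s) credits, room (1 duplicate(s) eliminated): {(2, 22)}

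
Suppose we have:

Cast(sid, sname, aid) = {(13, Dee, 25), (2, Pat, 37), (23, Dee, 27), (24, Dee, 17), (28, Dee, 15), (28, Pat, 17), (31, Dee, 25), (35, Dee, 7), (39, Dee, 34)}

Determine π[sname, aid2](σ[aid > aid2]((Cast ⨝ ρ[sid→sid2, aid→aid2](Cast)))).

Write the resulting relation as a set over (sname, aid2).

{(Dee, 15), (Dee, 17), (Dee, 25), (Dee, 27), (Dee, 7), (Pat, 17)}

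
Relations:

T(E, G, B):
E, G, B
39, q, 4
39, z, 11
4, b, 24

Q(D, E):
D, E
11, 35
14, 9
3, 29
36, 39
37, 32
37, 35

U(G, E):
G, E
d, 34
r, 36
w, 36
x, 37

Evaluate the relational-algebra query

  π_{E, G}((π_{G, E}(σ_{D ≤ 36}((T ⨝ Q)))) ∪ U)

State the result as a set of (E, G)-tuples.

{(34, d), (36, r), (36, w), (37, x), (39, q), (39, z)}

Joining T and Q on E yields {(39, q, 4, 36), (39, z, 11, 36)}.
Filtering on D ≤ 36 leaves {(39, q, 4, 36), (39, z, 11, 36)}.
π[G, E]: project onto (G, E) → {(q, 39), (z, 39)}
Taking the union: {(d, 34), (q, 39), (r, 36), (w, 36), (x, 37), (z, 39)}
π[E, G]: project onto (E, G) → {(34, d), (36, r), (36, w), (37, x), (39, q), (39, z)}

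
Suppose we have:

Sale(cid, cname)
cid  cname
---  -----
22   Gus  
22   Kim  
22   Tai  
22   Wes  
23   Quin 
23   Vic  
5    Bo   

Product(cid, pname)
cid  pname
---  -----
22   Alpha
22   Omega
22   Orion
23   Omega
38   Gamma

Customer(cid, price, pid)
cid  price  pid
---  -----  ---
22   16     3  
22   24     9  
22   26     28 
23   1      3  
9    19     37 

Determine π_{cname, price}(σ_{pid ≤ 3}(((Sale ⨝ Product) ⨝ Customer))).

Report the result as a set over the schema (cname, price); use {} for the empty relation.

Joining Sale and Product on cid yields {(22, Gus, Alpha), (22, Gus, Omega), (22, Gus, Orion), (22, Kim, Alpha), (22, Kim, Omega), (22, Kim, Orion), (22, Tai, Alpha), (22, Tai, Omega), (22, Tai, Orion), (22, Wes, Alpha), (22, Wes, Omega), (22, Wes, Orion), (23, Quin, Omega), (23, Vic, Omega)}.
Joining (Sale ⨝ Product) and Customer on cid yields {(22, Gus, Alpha, 16, 3), (22, Gus, Alpha, 24, 9), (22, Gus, Alpha, 26, 28), (22, Gus, Omega, 16, 3), (22, Gus, Omega, 24, 9), (22, Gus, Omega, 26, 28), (22, Gus, Orion, 16, 3), (22, Gus, Orion, 24, 9), (22, Gus, Orion, 26, 28), (22, Kim, Alpha, 16, 3), (22, Kim, Alpha, 24, 9), (22, Kim, Alpha, 26, 28), (22, Kim, Omega, 16, 3), (22, Kim, Omega, 24, 9), (22, Kim, Omega, 26, 28), (22, Kim, Orion, 16, 3), (22, Kim, Orion, 24, 9), (22, Kim, Orion, 26, 28), (22, Tai, Alpha, 16, 3), (22, Tai, Alpha, 24, 9), (22, Tai, Alpha, 26, 28), (22, Tai, Omega, 16, 3), (22, Tai, Omega, 24, 9), (22, Tai, Omega, 26, 28), (22, Tai, Orion, 16, 3), (22, Tai, Orion, 24, 9), (22, Tai, Orion, 26, 28), (22, Wes, Alpha, 16, 3), (22, Wes, Alpha, 24, 9), (22, Wes, Alpha, 26, 28), (22, Wes, Omega, 16, 3), (22, Wes, Omega, 24, 9), (22, Wes, Omega, 26, 28), (22, Wes, Orion, 16, 3), (22, Wes, Orion, 24, 9), (22, Wes, Orion, 26, 28), (23, Quin, Omega, 1, 3), (23, Vic, Omega, 1, 3)}.
Selection pid ≤ 3: {(22, Gus, Alpha, 16, 3), (22, Gus, Omega, 16, 3), (22, Gus, Orion, 16, 3), (22, Kim, Alpha, 16, 3), (22, Kim, Omega, 16, 3), (22, Kim, Orion, 16, 3), (22, Tai, Alpha, 16, 3), (22, Tai, Omega, 16, 3), (22, Tai, Orion, 16, 3), (22, Wes, Alpha, 16, 3), (22, Wes, Omega, 16, 3), (22, Wes, Orion, 16, 3), (23, Quin, Omega, 1, 3), (23, Vic, Omega, 1, 3)}
π[cname, price]: project onto (cname, price) (8 duplicate(s) eliminated) → {(Gus, 16), (Kim, 16), (Quin, 1), (Tai, 16), (Vic, 1), (Wes, 16)}

{(Gus, 16), (Kim, 16), (Quin, 1), (Tai, 16), (Vic, 1), (Wes, 16)}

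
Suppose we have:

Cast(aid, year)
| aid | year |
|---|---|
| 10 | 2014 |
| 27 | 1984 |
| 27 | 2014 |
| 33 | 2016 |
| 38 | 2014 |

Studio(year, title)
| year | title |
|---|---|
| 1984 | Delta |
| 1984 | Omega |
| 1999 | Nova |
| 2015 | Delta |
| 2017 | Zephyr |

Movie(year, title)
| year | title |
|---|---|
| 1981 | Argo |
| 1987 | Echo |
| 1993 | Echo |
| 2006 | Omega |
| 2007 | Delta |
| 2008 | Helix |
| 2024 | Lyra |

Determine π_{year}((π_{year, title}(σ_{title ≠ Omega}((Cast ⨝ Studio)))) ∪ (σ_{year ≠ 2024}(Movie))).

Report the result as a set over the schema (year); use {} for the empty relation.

{1981, 1984, 1987, 1993, 2006, 2007, 2008}

Natural join on year: {(27, 1984, Delta), (27, 1984, Omega)}
Filtering on title ≠ Omega leaves {(27, 1984, Delta)}.
Projecting to year, title: {(1984, Delta)}
Filtering on year ≠ 2024 leaves {(1981, Argo), (1987, Echo), (1993, Echo), (2006, Omega), (2007, Delta), (2008, Helix)}.
Set union of the two operands is {(1981, Argo), (1984, Delta), (1987, Echo), (1993, Echo), (2006, Omega), (2007, Delta), (2008, Helix)}.
Projecting to year: {1981, 1984, 1987, 1993, 2006, 2007, 2008}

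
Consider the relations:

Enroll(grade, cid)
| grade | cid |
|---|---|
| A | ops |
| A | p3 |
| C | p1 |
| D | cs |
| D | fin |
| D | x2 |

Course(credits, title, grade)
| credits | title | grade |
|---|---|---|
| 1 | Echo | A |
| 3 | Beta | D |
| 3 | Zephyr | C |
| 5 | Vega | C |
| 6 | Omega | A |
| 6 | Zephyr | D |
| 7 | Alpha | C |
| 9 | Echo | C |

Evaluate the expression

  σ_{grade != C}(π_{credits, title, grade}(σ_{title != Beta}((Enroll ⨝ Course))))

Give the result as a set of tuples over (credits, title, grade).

Natural join on grade: {(A, ops, 1, Echo), (A, ops, 6, Omega), (A, p3, 1, Echo), (A, p3, 6, Omega), (C, p1, 3, Zephyr), (C, p1, 5, Vega), (C, p1, 7, Alpha), (C, p1, 9, Echo), (D, cs, 3, Beta), (D, cs, 6, Zephyr), (D, fin, 3, Beta), (D, fin, 6, Zephyr), (D, x2, 3, Beta), (D, x2, 6, Zephyr)}
Apply σ_{title != Beta}; surviving tuples: {(A, ops, 1, Echo), (A, ops, 6, Omega), (A, p3, 1, Echo), (A, p3, 6, Omega), (C, p1, 3, Zephyr), (C, p1, 5, Vega), (C, p1, 7, Alpha), (C, p1, 9, Echo), (D, cs, 6, Zephyr), (D, fin, 6, Zephyr), (D, x2, 6, Zephyr)}
Projecting to credits, title, grade (4 duplicate(s) eliminated): {(1, Echo, A), (3, Zephyr, C), (5, Vega, C), (6, Omega, A), (6, Zephyr, D), (7, Alpha, C), (9, Echo, C)}
Apply σ_{grade != C}; surviving tuples: {(1, Echo, A), (6, Omega, A), (6, Zephyr, D)}

{(1, Echo, A), (6, Omega, A), (6, Zephyr, D)}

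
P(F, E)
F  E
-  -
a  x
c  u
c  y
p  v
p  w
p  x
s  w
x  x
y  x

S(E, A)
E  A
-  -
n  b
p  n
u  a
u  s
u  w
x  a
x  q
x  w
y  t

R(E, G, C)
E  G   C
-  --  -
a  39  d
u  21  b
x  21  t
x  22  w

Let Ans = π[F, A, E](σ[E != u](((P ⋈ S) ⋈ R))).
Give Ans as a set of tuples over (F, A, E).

Natural join on E: {(a, x, a), (a, x, q), (a, x, w), (c, u, a), (c, u, s), (c, u, w), (c, y, t), (p, x, a), (p, x, q), (p, x, w), (x, x, a), (x, x, q), (x, x, w), (y, x, a), (y, x, q), (y, x, w)}
Natural join on E: {(a, x, a, 21, t), (a, x, a, 22, w), (a, x, q, 21, t), (a, x, q, 22, w), (a, x, w, 21, t), (a, x, w, 22, w), (c, u, a, 21, b), (c, u, s, 21, b), (c, u, w, 21, b), (p, x, a, 21, t), (p, x, a, 22, w), (p, x, q, 21, t), (p, x, q, 22, w), (p, x, w, 21, t), (p, x, w, 22, w), (x, x, a, 21, t), (x, x, a, 22, w), (x, x, q, 21, t), (x, x, q, 22, w), (x, x, w, 21, t), (x, x, w, 22, w), (y, x, a, 21, t), (y, x, a, 22, w), (y, x, q, 21, t), (y, x, q, 22, w), (y, x, w, 21, t), (y, x, w, 22, w)}
Filtering on E != u leaves {(a, x, a, 21, t), (a, x, a, 22, w), (a, x, q, 21, t), (a, x, q, 22, w), (a, x, w, 21, t), (a, x, w, 22, w), (p, x, a, 21, t), (p, x, a, 22, w), (p, x, q, 21, t), (p, x, q, 22, w), (p, x, w, 21, t), (p, x, w, 22, w), (x, x, a, 21, t), (x, x, a, 22, w), (x, x, q, 21, t), (x, x, q, 22, w), (x, x, w, 21, t), (x, x, w, 22, w), (y, x, a, 21, t), (y, x, a, 22, w), (y, x, q, 21, t), (y, x, q, 22, w), (y, x, w, 21, t), (y, x, w, 22, w)}.
π[F, A, E]: project onto (F, A, E) (12 duplicate(s) eliminated) → {(a, a, x), (a, q, x), (a, w, x), (p, a, x), (p, q, x), (p, w, x), (x, a, x), (x, q, x), (x, w, x), (y, a, x), (y, q, x), (y, w, x)}

{(a, a, x), (a, q, x), (a, w, x), (p, a, x), (p, q, x), (p, w, x), (x, a, x), (x, q, x), (x, w, x), (y, a, x), (y, q, x), (y, w, x)}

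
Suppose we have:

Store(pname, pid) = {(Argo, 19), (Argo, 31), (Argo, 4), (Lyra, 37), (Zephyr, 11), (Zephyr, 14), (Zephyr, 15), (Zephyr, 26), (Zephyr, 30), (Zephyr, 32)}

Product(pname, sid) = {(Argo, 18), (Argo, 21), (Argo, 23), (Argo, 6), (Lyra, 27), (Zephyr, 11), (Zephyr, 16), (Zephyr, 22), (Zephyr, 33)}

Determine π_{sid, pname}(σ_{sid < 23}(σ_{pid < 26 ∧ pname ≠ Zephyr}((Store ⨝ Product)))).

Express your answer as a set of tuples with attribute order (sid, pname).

{(18, Argo), (21, Argo), (6, Argo)}

Store ⋈ Product (natural join on pname): {(Argo, 19, 18), (Argo, 19, 21), (Argo, 19, 23), (Argo, 19, 6), (Argo, 31, 18), (Argo, 31, 21), (Argo, 31, 23), (Argo, 31, 6), (Argo, 4, 18), (Argo, 4, 21), (Argo, 4, 23), (Argo, 4, 6), (Lyra, 37, 27), (Zephyr, 11, 11), (Zephyr, 11, 16), (Zephyr, 11, 22), (Zephyr, 11, 33), (Zephyr, 14, 11), (Zephyr, 14, 16), (Zephyr, 14, 22), (Zephyr, 14, 33), (Zephyr, 15, 11), (Zephyr, 15, 16), (Zephyr, 15, 22), (Zephyr, 15, 33), (Zephyr, 26, 11), (Zephyr, 26, 16), (Zephyr, 26, 22), (Zephyr, 26, 33), (Zephyr, 30, 11), (Zephyr, 30, 16), (Zephyr, 30, 22), (Zephyr, 30, 33), (Zephyr, 32, 11), (Zephyr, 32, 16), (Zephyr, 32, 22), (Zephyr, 32, 33)}
Selection pid < 26 ∧ pname ≠ Zephyr: {(Argo, 19, 18), (Argo, 19, 21), (Argo, 19, 23), (Argo, 19, 6), (Argo, 4, 18), (Argo, 4, 21), (Argo, 4, 23), (Argo, 4, 6)}
Selection sid < 23: {(Argo, 19, 18), (Argo, 19, 21), (Argo, 19, 6), (Argo, 4, 18), (Argo, 4, 21), (Argo, 4, 6)}
π[sid, pname]: project onto (sid, pname) (3 duplicate(s) eliminated) → {(18, Argo), (21, Argo), (6, Argo)}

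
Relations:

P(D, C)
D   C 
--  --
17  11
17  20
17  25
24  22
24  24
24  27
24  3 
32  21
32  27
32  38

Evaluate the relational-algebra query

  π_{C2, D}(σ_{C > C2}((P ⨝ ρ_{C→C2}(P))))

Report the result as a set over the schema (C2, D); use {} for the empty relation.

ρ[C→C2]: schema becomes (D, C2); tuples unchanged.
Natural join on D: {(17, 11, 11), (17, 11, 20), (17, 11, 25), (17, 20, 11), (17, 20, 20), (17, 20, 25), (17, 25, 11), (17, 25, 20), (17, 25, 25), (24, 22, 22), (24, 22, 24), (24, 22, 27), (24, 22, 3), (24, 24, 22), (24, 24, 24), (24, 24, 27), (24, 24, 3), (24, 27, 22), (24, 27, 24), (24, 27, 27), (24, 27, 3), (24, 3, 22), (24, 3, 24), (24, 3, 27), (24, 3, 3), (32, 21, 21), (32, 21, 27), (32, 21, 38), (32, 27, 21), (32, 27, 27), (32, 27, 38), (32, 38, 21), (32, 38, 27), (32, 38, 38)}
Apply σ_{C > C2}; surviving tuples: {(17, 20, 11), (17, 25, 11), (17, 25, 20), (24, 22, 3), (24, 24, 22), (24, 24, 3), (24, 27, 22), (24, 27, 24), (24, 27, 3), (32, 27, 21), (32, 38, 21), (32, 38, 27)}
π[C2, D]: project onto (C2, D) (5 duplicate(s) eliminated) → {(11, 17), (20, 17), (21, 32), (22, 24), (24, 24), (27, 32), (3, 24)}

{(11, 17), (20, 17), (21, 32), (22, 24), (24, 24), (27, 32), (3, 24)}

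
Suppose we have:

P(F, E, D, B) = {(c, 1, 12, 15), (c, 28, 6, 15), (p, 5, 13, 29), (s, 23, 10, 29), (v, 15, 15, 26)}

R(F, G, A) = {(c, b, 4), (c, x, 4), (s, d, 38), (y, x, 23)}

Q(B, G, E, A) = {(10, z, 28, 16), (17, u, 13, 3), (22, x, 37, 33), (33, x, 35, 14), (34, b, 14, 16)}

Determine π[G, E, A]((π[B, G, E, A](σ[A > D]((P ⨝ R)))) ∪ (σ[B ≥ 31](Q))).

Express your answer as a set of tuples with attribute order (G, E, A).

P ⋈ R (natural join on F): {(c, 1, 12, 15, b, 4), (c, 1, 12, 15, x, 4), (c, 28, 6, 15, b, 4), (c, 28, 6, 15, x, 4), (s, 23, 10, 29, d, 38)}
Apply σ_{A > D}; surviving tuples: {(s, 23, 10, 29, d, 38)}
π[B, G, E, A]: project onto (B, G, E, A) → {(29, d, 23, 38)}
Apply σ_{B ≥ 31}; surviving tuples: {(33, x, 35, 14), (34, b, 14, 16)}
Taking the union: {(29, d, 23, 38), (33, x, 35, 14), (34, b, 14, 16)}
π[G, E, A]: project onto (G, E, A) → {(b, 14, 16), (d, 23, 38), (x, 35, 14)}

{(b, 14, 16), (d, 23, 38), (x, 35, 14)}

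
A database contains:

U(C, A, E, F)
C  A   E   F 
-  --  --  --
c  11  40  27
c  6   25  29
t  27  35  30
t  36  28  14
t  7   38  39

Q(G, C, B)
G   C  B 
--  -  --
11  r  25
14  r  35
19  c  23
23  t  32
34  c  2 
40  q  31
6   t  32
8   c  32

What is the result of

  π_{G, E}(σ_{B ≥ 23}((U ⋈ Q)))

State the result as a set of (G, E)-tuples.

{(19, 25), (19, 40), (23, 28), (23, 35), (23, 38), (6, 28), (6, 35), (6, 38), (8, 25), (8, 40)}

Joining U and Q on C yields {(c, 11, 40, 27, 19, 23), (c, 11, 40, 27, 34, 2), (c, 11, 40, 27, 8, 32), (c, 6, 25, 29, 19, 23), (c, 6, 25, 29, 34, 2), (c, 6, 25, 29, 8, 32), (t, 27, 35, 30, 23, 32), (t, 27, 35, 30, 6, 32), (t, 36, 28, 14, 23, 32), (t, 36, 28, 14, 6, 32), (t, 7, 38, 39, 23, 32), (t, 7, 38, 39, 6, 32)}.
Filtering on B ≥ 23 leaves {(c, 11, 40, 27, 19, 23), (c, 11, 40, 27, 8, 32), (c, 6, 25, 29, 19, 23), (c, 6, 25, 29, 8, 32), (t, 27, 35, 30, 23, 32), (t, 27, 35, 30, 6, 32), (t, 36, 28, 14, 23, 32), (t, 36, 28, 14, 6, 32), (t, 7, 38, 39, 23, 32), (t, 7, 38, 39, 6, 32)}.
Keep only column(s) G, E: {(19, 25), (19, 40), (23, 28), (23, 35), (23, 38), (6, 28), (6, 35), (6, 38), (8, 25), (8, 40)}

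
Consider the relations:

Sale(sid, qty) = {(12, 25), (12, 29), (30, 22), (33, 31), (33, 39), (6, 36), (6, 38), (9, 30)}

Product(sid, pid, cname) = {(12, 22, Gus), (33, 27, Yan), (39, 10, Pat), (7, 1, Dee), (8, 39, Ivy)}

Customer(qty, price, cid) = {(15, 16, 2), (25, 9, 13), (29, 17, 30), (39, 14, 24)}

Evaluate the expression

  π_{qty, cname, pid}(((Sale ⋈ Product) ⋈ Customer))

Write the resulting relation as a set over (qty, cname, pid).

{(25, Gus, 22), (29, Gus, 22), (39, Yan, 27)}

Natural join on sid: {(12, 25, 22, Gus), (12, 29, 22, Gus), (33, 31, 27, Yan), (33, 39, 27, Yan)}
Natural join on qty: {(12, 25, 22, Gus, 9, 13), (12, 29, 22, Gus, 17, 30), (33, 39, 27, Yan, 14, 24)}
Projecting to qty, cname, pid: {(25, Gus, 22), (29, Gus, 22), (39, Yan, 27)}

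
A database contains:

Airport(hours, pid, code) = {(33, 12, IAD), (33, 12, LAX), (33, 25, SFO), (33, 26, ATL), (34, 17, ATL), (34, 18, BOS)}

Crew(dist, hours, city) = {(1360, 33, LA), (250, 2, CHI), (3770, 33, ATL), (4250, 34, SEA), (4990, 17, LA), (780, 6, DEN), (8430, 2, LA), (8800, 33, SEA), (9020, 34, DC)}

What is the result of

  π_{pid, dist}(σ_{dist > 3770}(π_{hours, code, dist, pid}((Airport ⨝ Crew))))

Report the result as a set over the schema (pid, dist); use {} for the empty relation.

{(12, 8800), (17, 4250), (17, 9020), (18, 4250), (18, 9020), (25, 8800), (26, 8800)}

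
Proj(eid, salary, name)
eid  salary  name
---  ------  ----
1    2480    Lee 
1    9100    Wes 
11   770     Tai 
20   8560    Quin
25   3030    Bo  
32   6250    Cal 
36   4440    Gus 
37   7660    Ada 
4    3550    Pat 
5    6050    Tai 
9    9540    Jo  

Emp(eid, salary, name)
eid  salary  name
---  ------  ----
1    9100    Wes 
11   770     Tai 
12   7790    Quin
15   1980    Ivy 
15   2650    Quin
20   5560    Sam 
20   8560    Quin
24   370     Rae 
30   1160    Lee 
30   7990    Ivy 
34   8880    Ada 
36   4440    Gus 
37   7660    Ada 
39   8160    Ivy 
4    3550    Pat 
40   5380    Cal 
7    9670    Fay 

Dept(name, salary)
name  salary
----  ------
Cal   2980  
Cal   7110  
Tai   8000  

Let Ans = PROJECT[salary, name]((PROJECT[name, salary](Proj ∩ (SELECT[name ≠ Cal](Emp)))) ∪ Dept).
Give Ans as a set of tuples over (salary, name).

{(2980, Cal), (3550, Pat), (4440, Gus), (7110, Cal), (7660, Ada), (770, Tai), (8000, Tai), (8560, Quin), (9100, Wes)}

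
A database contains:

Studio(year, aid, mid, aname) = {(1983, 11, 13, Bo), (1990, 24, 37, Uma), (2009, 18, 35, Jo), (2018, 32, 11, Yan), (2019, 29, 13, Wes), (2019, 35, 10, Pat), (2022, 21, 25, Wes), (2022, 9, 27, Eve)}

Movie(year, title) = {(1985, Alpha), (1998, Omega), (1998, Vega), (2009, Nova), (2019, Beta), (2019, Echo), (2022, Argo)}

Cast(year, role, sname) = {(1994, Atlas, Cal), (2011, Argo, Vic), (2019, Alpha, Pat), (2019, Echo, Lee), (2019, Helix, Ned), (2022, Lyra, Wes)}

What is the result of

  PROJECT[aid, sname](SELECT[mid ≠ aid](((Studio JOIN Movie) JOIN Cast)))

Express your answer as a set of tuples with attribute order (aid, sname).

{(21, Wes), (29, Lee), (29, Ned), (29, Pat), (35, Lee), (35, Ned), (35, Pat), (9, Wes)}

Joining Studio and Movie on year yields {(2009, 18, 35, Jo, Nova), (2019, 29, 13, Wes, Beta), (2019, 29, 13, Wes, Echo), (2019, 35, 10, Pat, Beta), (2019, 35, 10, Pat, Echo), (2022, 21, 25, Wes, Argo), (2022, 9, 27, Eve, Argo)}.
Joining (Studio JOIN Movie) and Cast on year yields {(2019, 29, 13, Wes, Beta, Alpha, Pat), (2019, 29, 13, Wes, Beta, Echo, Lee), (2019, 29, 13, Wes, Beta, Helix, Ned), (2019, 29, 13, Wes, Echo, Alpha, Pat), (2019, 29, 13, Wes, Echo, Echo, Lee), (2019, 29, 13, Wes, Echo, Helix, Ned), (2019, 35, 10, Pat, Beta, Alpha, Pat), (2019, 35, 10, Pat, Beta, Echo, Lee), (2019, 35, 10, Pat, Beta, Helix, Ned), (2019, 35, 10, Pat, Echo, Alpha, Pat), (2019, 35, 10, Pat, Echo, Echo, Lee), (2019, 35, 10, Pat, Echo, Helix, Ned), (2022, 21, 25, Wes, Argo, Lyra, Wes), (2022, 9, 27, Eve, Argo, Lyra, Wes)}.
Apply σ_{mid ≠ aid}; surviving tuples: {(2019, 29, 13, Wes, Beta, Alpha, Pat), (2019, 29, 13, Wes, Beta, Echo, Lee), (2019, 29, 13, Wes, Beta, Helix, Ned), (2019, 29, 13, Wes, Echo, Alpha, Pat), (2019, 29, 13, Wes, Echo, Echo, Lee), (2019, 29, 13, Wes, Echo, Helix, Ned), (2019, 35, 10, Pat, Beta, Alpha, Pat), (2019, 35, 10, Pat, Beta, Echo, Lee), (2019, 35, 10, Pat, Beta, Helix, Ned), (2019, 35, 10, Pat, Echo, Alpha, Pat), (2019, 35, 10, Pat, Echo, Echo, Lee), (2019, 35, 10, Pat, Echo, Helix, Ned), (2022, 21, 25, Wes, Argo, Lyra, Wes), (2022, 9, 27, Eve, Argo, Lyra, Wes)}
π[aid, sname]: project onto (aid, sname) (6 duplicate(s) eliminated) → {(21, Wes), (29, Lee), (29, Ned), (29, Pat), (35, Lee), (35, Ned), (35, Pat), (9, Wes)}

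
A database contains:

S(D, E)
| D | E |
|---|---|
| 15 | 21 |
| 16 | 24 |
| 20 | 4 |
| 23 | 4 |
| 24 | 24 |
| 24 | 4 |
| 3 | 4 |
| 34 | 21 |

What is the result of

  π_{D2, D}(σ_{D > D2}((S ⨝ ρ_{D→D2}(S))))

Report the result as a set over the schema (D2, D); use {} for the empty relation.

ρ[D→D2]: schema becomes (D2, E); tuples unchanged.
S ⋈ ρ_{D→D2}(S) (natural join on E): {(15, 21, 15), (15, 21, 34), (16, 24, 16), (16, 24, 24), (20, 4, 20), (20, 4, 23), (20, 4, 24), (20, 4, 3), (23, 4, 20), (23, 4, 23), (23, 4, 24), (23, 4, 3), (24, 24, 16), (24, 24, 24), (24, 4, 20), (24, 4, 23), (24, 4, 24), (24, 4, 3), (3, 4, 20), (3, 4, 23), (3, 4, 24), (3, 4, 3), (34, 21, 15), (34, 21, 34)}
σ[D > D2]: keep tuples satisfying D > D2 → {(20, 4, 3), (23, 4, 20), (23, 4, 3), (24, 24, 16), (24, 4, 20), (24, 4, 23), (24, 4, 3), (34, 21, 15)}
Keep only column(s) D2, D: {(15, 34), (16, 24), (20, 23), (20, 24), (23, 24), (3, 20), (3, 23), (3, 24)}

{(15, 34), (16, 24), (20, 23), (20, 24), (23, 24), (3, 20), (3, 23), (3, 24)}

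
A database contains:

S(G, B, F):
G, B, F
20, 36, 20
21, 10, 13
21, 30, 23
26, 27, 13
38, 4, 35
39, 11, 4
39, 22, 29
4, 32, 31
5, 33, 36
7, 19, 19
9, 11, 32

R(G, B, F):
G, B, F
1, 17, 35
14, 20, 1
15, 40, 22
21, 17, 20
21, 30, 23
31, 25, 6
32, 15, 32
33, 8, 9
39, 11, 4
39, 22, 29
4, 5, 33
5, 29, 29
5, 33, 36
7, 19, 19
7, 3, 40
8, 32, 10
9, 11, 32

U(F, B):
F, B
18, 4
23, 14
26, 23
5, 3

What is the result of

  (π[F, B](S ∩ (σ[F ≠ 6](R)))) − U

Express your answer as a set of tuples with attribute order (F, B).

{(19, 19), (23, 30), (29, 22), (32, 11), (36, 33), (4, 11)}

σ[F ≠ 6]: keep tuples satisfying F ≠ 6 → {(1, 17, 35), (14, 20, 1), (15, 40, 22), (21, 17, 20), (21, 30, 23), (32, 15, 32), (33, 8, 9), (39, 11, 4), (39, 22, 29), (4, 5, 33), (5, 29, 29), (5, 33, 36), (7, 19, 19), (7, 3, 40), (8, 32, 10), (9, 11, 32)}
Set intersection of the two operands is {(21, 30, 23), (39, 11, 4), (39, 22, 29), (5, 33, 36), (7, 19, 19), (9, 11, 32)}.
π_{F, B} gives {(19, 19), (23, 30), (29, 22), (32, 11), (36, 33), (4, 11)}.
Set difference of the two operands is {(19, 19), (23, 30), (29, 22), (32, 11), (36, 33), (4, 11)}.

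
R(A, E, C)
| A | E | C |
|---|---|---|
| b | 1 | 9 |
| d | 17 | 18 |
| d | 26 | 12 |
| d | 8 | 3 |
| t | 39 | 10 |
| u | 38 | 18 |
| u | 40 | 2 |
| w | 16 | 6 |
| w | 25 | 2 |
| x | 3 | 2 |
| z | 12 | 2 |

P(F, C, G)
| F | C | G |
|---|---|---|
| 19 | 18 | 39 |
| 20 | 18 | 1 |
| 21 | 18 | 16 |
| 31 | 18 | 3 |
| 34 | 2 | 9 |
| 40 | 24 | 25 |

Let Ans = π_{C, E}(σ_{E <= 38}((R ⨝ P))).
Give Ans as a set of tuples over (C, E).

{(18, 17), (18, 38), (2, 12), (2, 25), (2, 3)}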